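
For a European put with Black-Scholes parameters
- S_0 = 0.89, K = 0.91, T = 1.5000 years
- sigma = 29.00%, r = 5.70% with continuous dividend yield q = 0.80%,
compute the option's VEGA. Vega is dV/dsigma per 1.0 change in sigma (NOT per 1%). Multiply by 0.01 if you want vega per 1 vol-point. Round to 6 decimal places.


Answer: Vega = 0.407967

Derivation:
d1 = 0.3219582943; d2 = -0.0332177184
phi(d1) = 0.3787923532; exp(-qT) = 0.9880717129; exp(-rT) = 0.9180531431
Vega = S * exp(-qT) * phi(d1) * sqrt(T) = 0.8900 * 0.9880717129 * 0.3787923532 * 1.2247448714 = 0.407967


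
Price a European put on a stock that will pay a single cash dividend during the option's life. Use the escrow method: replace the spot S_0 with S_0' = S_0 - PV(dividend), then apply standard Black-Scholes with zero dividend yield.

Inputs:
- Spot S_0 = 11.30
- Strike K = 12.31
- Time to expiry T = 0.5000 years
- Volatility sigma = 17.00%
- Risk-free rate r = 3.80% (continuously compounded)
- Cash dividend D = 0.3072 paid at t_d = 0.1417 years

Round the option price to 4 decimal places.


PV(D) = D * exp(-r * t_d) = 0.3072 * 0.99462987 = 0.30555030
S_0' = S_0 - PV(D) = 11.3000 - 0.30555030 = 10.99444970
d1 = (ln(S_0'/K) + (r + sigma^2/2)*T) / (sigma*sqrt(T)) = -0.72205059
d2 = d1 - sigma*sqrt(T) = -0.84225874
exp(-rT) = 0.98117936
N(-d1) = 0.76486831; N(-d2) = 0.80017843
P = K * exp(-rT) * N(-d2) - S_0' * N(-d1) = 12.3100 * 0.98117936 * 0.80017843 - 10.99444970 * 0.76486831 = 1.2555

Answer: Price = 1.2555


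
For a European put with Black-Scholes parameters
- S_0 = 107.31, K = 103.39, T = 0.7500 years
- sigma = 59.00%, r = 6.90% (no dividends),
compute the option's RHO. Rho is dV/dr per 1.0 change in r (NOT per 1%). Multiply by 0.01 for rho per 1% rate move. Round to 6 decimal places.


d1 = 0.4295898883; d2 = -0.0813650999
phi(d1) = 0.3637777156; exp(-qT) = 1.0000000000; exp(-rT) = 0.9495662287
N(-d2) = 0.5324241983
Rho = -K*T*exp(-rT)*N(-d2) = -103.3900 * 0.7500 * 0.9495662287 * 0.5324241983 = -39.203320

Answer: Rho = -39.203320


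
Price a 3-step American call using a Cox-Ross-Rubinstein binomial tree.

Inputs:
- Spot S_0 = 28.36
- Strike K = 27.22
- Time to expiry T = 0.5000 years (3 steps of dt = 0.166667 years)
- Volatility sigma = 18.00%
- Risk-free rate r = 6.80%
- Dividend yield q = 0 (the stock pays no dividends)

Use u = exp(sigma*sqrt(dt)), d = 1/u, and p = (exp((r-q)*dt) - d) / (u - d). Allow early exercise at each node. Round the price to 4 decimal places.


dt = T/N = 0.166667
u = exp(sigma*sqrt(dt)) = 1.076252; d = 1/u = 0.929150
p = (exp((r-q)*dt) - d) / (u - d) = 0.559120
Discount per step: exp(-r*dt) = 0.988731
Stock lattice S(k, i) with i counting down-moves:
  k=0: S(0,0) = 28.3600
  k=1: S(1,0) = 30.5225; S(1,1) = 26.3507
  k=2: S(2,0) = 32.8499; S(2,1) = 28.3600; S(2,2) = 24.4838
  k=3: S(3,0) = 35.3548; S(3,1) = 30.5225; S(3,2) = 26.3507; S(3,3) = 22.7491
Terminal payoffs V(N, i) = max(S_T - K, 0):
  V(3,0) = 8.134786; V(3,1) = 3.302508; V(3,2) = 0.000000; V(3,3) = 0.000000
Backward induction: V(k, i) = exp(-r*dt) * [p * V(k+1, i) + (1-p) * V(k+1, i+1)]; then take max(V_cont, immediate exercise) for American.
  V(2,0) = exp(-r*dt) * [p*8.134786 + (1-p)*3.302508] = 5.936664; exercise = 5.629913; V(2,0) = max -> 5.936664
  V(2,1) = exp(-r*dt) * [p*3.302508 + (1-p)*0.000000] = 1.825688; exercise = 1.140000; V(2,1) = max -> 1.825688
  V(2,2) = exp(-r*dt) * [p*0.000000 + (1-p)*0.000000] = 0.000000; exercise = 0.000000; V(2,2) = max -> 0.000000
  V(1,0) = exp(-r*dt) * [p*5.936664 + (1-p)*1.825688] = 4.077738; exercise = 3.302508; V(1,0) = max -> 4.077738
  V(1,1) = exp(-r*dt) * [p*1.825688 + (1-p)*0.000000] = 1.009274; exercise = 0.000000; V(1,1) = max -> 1.009274
  V(0,0) = exp(-r*dt) * [p*4.077738 + (1-p)*1.009274] = 2.694204; exercise = 1.140000; V(0,0) = max -> 2.694204

Answer: Price = V(0,0) = 2.6942


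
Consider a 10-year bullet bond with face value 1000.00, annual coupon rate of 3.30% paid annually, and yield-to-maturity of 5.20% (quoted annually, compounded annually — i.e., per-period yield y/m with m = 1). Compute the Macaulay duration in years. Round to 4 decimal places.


Answer: Macaulay duration = 8.5484 years

Derivation:
Coupon per period c = face * coupon_rate / m = 33.000000
Periods per year m = 1; per-period yield y/m = 0.052000
Number of cashflows N = 10
Cashflows (t years, CF_t, discount factor 1/(1+y/m)^(m*t), PV):
  t = 1.0000: CF_t = 33.000000, DF = 0.950570, PV = 31.368821
  t = 2.0000: CF_t = 33.000000, DF = 0.903584, PV = 29.818271
  t = 3.0000: CF_t = 33.000000, DF = 0.858920, PV = 28.344364
  t = 4.0000: CF_t = 33.000000, DF = 0.816464, PV = 26.943312
  t = 5.0000: CF_t = 33.000000, DF = 0.776106, PV = 25.611513
  t = 6.0000: CF_t = 33.000000, DF = 0.737744, PV = 24.345545
  t = 7.0000: CF_t = 33.000000, DF = 0.701277, PV = 23.142153
  t = 8.0000: CF_t = 33.000000, DF = 0.666613, PV = 21.998244
  t = 9.0000: CF_t = 33.000000, DF = 0.633663, PV = 20.910879
  t = 10.0000: CF_t = 1033.000000, DF = 0.602341, PV = 622.218505
Price P = sum_t PV_t = 854.701609
Macaulay numerator sum_t t * PV_t:
  t * PV_t at t = 1.0000: 31.368821
  t * PV_t at t = 2.0000: 59.636542
  t * PV_t at t = 3.0000: 85.033093
  t * PV_t at t = 4.0000: 107.773248
  t * PV_t at t = 5.0000: 128.057567
  t * PV_t at t = 6.0000: 146.073270
  t * PV_t at t = 7.0000: 161.995071
  t * PV_t at t = 8.0000: 175.985955
  t * PV_t at t = 9.0000: 188.197908
  t * PV_t at t = 10.0000: 6222.185054
Macaulay duration D = (sum_t t * PV_t) / P = 7306.306529 / 854.701609 = 8.548371


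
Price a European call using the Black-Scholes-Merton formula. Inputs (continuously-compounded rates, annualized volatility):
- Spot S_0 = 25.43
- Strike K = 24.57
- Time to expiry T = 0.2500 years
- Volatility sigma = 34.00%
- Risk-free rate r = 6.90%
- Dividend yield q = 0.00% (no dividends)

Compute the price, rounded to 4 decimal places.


Answer: Price = 2.3960

Derivation:
d1 = (ln(S/K) + (r - q + 0.5*sigma^2) * T) / (sigma * sqrt(T)) = 0.38884349
d2 = d1 - sigma * sqrt(T) = 0.21884349
exp(-rT) = 0.98289793; exp(-qT) = 1.00000000
C = S_0 * exp(-qT) * N(d1) - K * exp(-rT) * N(d2)
N(d1) = 0.65130404; N(d2) = 0.58661402
C = 25.4300 * 1.00000000 * 0.65130404 - 24.5700 * 0.98289793 * 0.58661402 = 2.3960


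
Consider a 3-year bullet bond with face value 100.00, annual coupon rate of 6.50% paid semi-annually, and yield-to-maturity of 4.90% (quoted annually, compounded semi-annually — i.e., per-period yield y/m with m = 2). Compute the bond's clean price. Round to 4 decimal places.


Coupon per period c = face * coupon_rate / m = 3.250000
Periods per year m = 2; per-period yield y/m = 0.024500
Number of cashflows N = 6
Cashflows (t years, CF_t, discount factor 1/(1+y/m)^(m*t), PV):
  t = 0.5000: CF_t = 3.250000, DF = 0.976086, PV = 3.172279
  t = 1.0000: CF_t = 3.250000, DF = 0.952744, PV = 3.096417
  t = 1.5000: CF_t = 3.250000, DF = 0.929960, PV = 3.022369
  t = 2.0000: CF_t = 3.250000, DF = 0.907721, PV = 2.950092
  t = 2.5000: CF_t = 3.250000, DF = 0.886013, PV = 2.879543
  t = 3.0000: CF_t = 103.250000, DF = 0.864825, PV = 89.293179
Price P = sum_t PV_t = 104.413878

Answer: Price = 104.4139


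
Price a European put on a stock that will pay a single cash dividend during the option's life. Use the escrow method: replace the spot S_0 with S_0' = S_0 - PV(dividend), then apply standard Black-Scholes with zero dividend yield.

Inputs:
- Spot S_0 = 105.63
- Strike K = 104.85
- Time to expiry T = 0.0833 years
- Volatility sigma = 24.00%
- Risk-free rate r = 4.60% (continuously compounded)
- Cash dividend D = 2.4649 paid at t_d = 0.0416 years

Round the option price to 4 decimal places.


Answer: Price = 3.5529

Derivation:
PV(D) = D * exp(-r * t_d) = 2.4649 * 0.99808823 = 2.46018768
S_0' = S_0 - PV(D) = 105.6300 - 2.46018768 = 103.16981232
d1 = (ln(S_0'/K) + (r + sigma^2/2)*T) / (sigma*sqrt(T)) = -0.14326382
d2 = d1 - sigma*sqrt(T) = -0.21253200
exp(-rT) = 0.99617553
N(-d1) = 0.55695909; N(-d2) = 0.58415399
P = K * exp(-rT) * N(-d2) - S_0' * N(-d1) = 104.8500 * 0.99617553 * 0.58415399 - 103.16981232 * 0.55695909 = 3.5529


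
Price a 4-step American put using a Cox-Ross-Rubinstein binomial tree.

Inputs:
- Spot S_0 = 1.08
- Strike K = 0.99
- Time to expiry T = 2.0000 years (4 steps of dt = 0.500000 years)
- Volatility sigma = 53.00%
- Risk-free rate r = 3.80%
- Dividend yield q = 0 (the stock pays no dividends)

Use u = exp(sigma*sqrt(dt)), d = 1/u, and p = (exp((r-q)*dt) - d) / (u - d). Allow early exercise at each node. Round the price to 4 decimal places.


dt = T/N = 0.500000
u = exp(sigma*sqrt(dt)) = 1.454652; d = 1/u = 0.687450
p = (exp((r-q)*dt) - d) / (u - d) = 0.432392
Discount per step: exp(-r*dt) = 0.981179
Stock lattice S(k, i) with i counting down-moves:
  k=0: S(0,0) = 1.0800
  k=1: S(1,0) = 1.5710; S(1,1) = 0.7424
  k=2: S(2,0) = 2.2853; S(2,1) = 1.0800; S(2,2) = 0.5104
  k=3: S(3,0) = 3.3243; S(3,1) = 1.5710; S(3,2) = 0.7424; S(3,3) = 0.3509
  k=4: S(4,0) = 4.8357; S(4,1) = 2.2853; S(4,2) = 1.0800; S(4,3) = 0.5104; S(4,4) = 0.2412
Terminal payoffs V(N, i) = max(K - S_T, 0):
  V(4,0) = 0.000000; V(4,1) = 0.000000; V(4,2) = 0.000000; V(4,3) = 0.479606; V(4,4) = 0.748794
Backward induction: V(k, i) = exp(-r*dt) * [p * V(k+1, i) + (1-p) * V(k+1, i+1)]; then take max(V_cont, immediate exercise) for American.
  V(3,0) = exp(-r*dt) * [p*0.000000 + (1-p)*0.000000] = 0.000000; exercise = 0.000000; V(3,0) = max -> 0.000000
  V(3,1) = exp(-r*dt) * [p*0.000000 + (1-p)*0.000000] = 0.000000; exercise = 0.000000; V(3,1) = max -> 0.000000
  V(3,2) = exp(-r*dt) * [p*0.000000 + (1-p)*0.479606] = 0.267105; exercise = 0.247554; V(3,2) = max -> 0.267105
  V(3,3) = exp(-r*dt) * [p*0.479606 + (1-p)*0.748794] = 0.620497; exercise = 0.639130; V(3,3) = max -> 0.639130
  V(2,0) = exp(-r*dt) * [p*0.000000 + (1-p)*0.000000] = 0.000000; exercise = 0.000000; V(2,0) = max -> 0.000000
  V(2,1) = exp(-r*dt) * [p*0.000000 + (1-p)*0.267105] = 0.148757; exercise = 0.000000; V(2,1) = max -> 0.148757
  V(2,2) = exp(-r*dt) * [p*0.267105 + (1-p)*0.639130] = 0.469268; exercise = 0.479606; V(2,2) = max -> 0.479606
  V(1,0) = exp(-r*dt) * [p*0.000000 + (1-p)*0.148757] = 0.082847; exercise = 0.000000; V(1,0) = max -> 0.082847
  V(1,1) = exp(-r*dt) * [p*0.148757 + (1-p)*0.479606] = 0.330216; exercise = 0.247554; V(1,1) = max -> 0.330216
  V(0,0) = exp(-r*dt) * [p*0.082847 + (1-p)*0.330216] = 0.219054; exercise = 0.000000; V(0,0) = max -> 0.219054

Answer: Price = V(0,0) = 0.2191


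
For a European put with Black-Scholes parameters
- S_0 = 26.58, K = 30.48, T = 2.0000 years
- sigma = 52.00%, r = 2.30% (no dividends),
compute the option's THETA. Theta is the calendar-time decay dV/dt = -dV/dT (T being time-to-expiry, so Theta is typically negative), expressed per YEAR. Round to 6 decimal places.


Answer: Theta = -1.431391

Derivation:
d1 = 0.2440719422; d2 = -0.4913191102
phi(d1) = 0.3872347852; exp(-qT) = 1.0000000000; exp(-rT) = 0.9550419622
Theta = -S*exp(-qT)*phi(d1)*sigma/(2*sqrt(T)) + r*K*exp(-rT)*N(-d2) - q*S*exp(-qT)*N(-d1)
N(-d1) = 0.4035875512; N(-d2) = 0.6883996172; sqrt(T) = 1.4142135624
Term 1 = -26.5800 * 1.0000000000 * 0.3872347852 * 0.5200 / (2 * 1.4142135624) = -1.8922899799
Term 2 = 0.0230 * 30.4800 * 0.9550419622 * 0.6883996172 = 0.4608991134
Term 3 = 0 (no dividend yield, q = 0)
Theta = -1.8922899799 + (0.4608991134) + (0.0000000000) = -1.431391


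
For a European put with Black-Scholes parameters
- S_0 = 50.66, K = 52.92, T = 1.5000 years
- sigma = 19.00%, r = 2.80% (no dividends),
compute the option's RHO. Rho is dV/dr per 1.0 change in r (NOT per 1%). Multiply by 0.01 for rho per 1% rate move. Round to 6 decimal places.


Answer: Rho = -41.795719

Derivation:
d1 = 0.1092829334; d2 = -0.1234185921
phi(d1) = 0.3965671430; exp(-qT) = 1.0000000000; exp(-rT) = 0.9588697806
N(-d2) = 0.5491121824
Rho = -K*T*exp(-rT)*N(-d2) = -52.9200 * 1.5000 * 0.9588697806 * 0.5491121824 = -41.795719


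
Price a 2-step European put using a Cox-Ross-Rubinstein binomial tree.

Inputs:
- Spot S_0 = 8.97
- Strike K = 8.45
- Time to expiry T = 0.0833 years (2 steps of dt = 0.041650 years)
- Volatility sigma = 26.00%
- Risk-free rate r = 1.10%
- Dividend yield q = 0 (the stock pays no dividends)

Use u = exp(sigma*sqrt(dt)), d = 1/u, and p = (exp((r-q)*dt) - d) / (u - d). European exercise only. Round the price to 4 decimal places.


Answer: Price = V(0,0) = 0.0992

Derivation:
dt = T/N = 0.041650
u = exp(sigma*sqrt(dt)) = 1.054495; d = 1/u = 0.948322
p = (exp((r-q)*dt) - d) / (u - d) = 0.491054
Discount per step: exp(-r*dt) = 0.999542
Stock lattice S(k, i) with i counting down-moves:
  k=0: S(0,0) = 8.9700
  k=1: S(1,0) = 9.4588; S(1,1) = 8.5064
  k=2: S(2,0) = 9.9743; S(2,1) = 8.9700; S(2,2) = 8.0668
Terminal payoffs V(N, i) = max(K - S_T, 0):
  V(2,0) = 0.000000; V(2,1) = 0.000000; V(2,2) = 0.383156
Backward induction: V(k, i) = exp(-r*dt) * [p * V(k+1, i) + (1-p) * V(k+1, i+1)].
  V(1,0) = exp(-r*dt) * [p*0.000000 + (1-p)*0.000000] = 0.000000
  V(1,1) = exp(-r*dt) * [p*0.000000 + (1-p)*0.383156] = 0.194916
  V(0,0) = exp(-r*dt) * [p*0.000000 + (1-p)*0.194916] = 0.099157


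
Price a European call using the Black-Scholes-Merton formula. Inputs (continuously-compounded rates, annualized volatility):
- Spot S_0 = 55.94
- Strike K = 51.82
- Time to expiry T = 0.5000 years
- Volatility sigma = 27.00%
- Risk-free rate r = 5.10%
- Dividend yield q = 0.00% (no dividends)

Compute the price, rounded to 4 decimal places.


d1 = (ln(S/K) + (r - q + 0.5*sigma^2) * T) / (sigma * sqrt(T)) = 0.62973627
d2 = d1 - sigma * sqrt(T) = 0.43881744
exp(-rT) = 0.97482238; exp(-qT) = 1.00000000
C = S_0 * exp(-qT) * N(d1) - K * exp(-rT) * N(d2)
N(d1) = 0.73556643; N(d2) = 0.66960309
C = 55.9400 * 1.00000000 * 0.73556643 - 51.8200 * 0.97482238 * 0.66960309 = 7.3224

Answer: Price = 7.3224


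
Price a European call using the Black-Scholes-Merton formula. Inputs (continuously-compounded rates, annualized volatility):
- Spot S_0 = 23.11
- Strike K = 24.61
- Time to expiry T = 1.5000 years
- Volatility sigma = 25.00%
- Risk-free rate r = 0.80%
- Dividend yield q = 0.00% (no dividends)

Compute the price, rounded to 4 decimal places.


Answer: Price = 2.3215

Derivation:
d1 = (ln(S/K) + (r - q + 0.5*sigma^2) * T) / (sigma * sqrt(T)) = -0.01310457
d2 = d1 - sigma * sqrt(T) = -0.31929079
exp(-rT) = 0.98807171; exp(-qT) = 1.00000000
C = S_0 * exp(-qT) * N(d1) - K * exp(-rT) * N(d2)
N(d1) = 0.49477218; N(d2) = 0.37475301
C = 23.1100 * 1.00000000 * 0.49477218 - 24.6100 * 0.98807171 * 0.37475301 = 2.3215


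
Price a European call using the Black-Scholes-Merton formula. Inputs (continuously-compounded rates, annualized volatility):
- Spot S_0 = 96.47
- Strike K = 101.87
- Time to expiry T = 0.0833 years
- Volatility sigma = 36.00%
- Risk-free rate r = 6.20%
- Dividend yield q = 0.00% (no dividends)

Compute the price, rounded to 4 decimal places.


d1 = (ln(S/K) + (r - q + 0.5*sigma^2) * T) / (sigma * sqrt(T)) = -0.42254106
d2 = d1 - sigma * sqrt(T) = -0.52644332
exp(-rT) = 0.99484871; exp(-qT) = 1.00000000
C = S_0 * exp(-qT) * N(d1) - K * exp(-rT) * N(d2)
N(d1) = 0.33631507; N(d2) = 0.29929011
C = 96.4700 * 1.00000000 * 0.33631507 - 101.8700 * 0.99484871 * 0.29929011 = 2.1127

Answer: Price = 2.1127


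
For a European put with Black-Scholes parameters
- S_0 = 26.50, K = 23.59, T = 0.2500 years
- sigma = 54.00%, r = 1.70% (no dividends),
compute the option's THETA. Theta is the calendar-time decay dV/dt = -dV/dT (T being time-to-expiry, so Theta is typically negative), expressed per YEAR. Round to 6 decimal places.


d1 = 0.5815623688; d2 = 0.3115623688
phi(d1) = 0.3368741274; exp(-qT) = 1.0000000000; exp(-rT) = 0.9957590185
Theta = -S*exp(-qT)*phi(d1)*sigma/(2*sqrt(T)) + r*K*exp(-rT)*N(-d2) - q*S*exp(-qT)*N(-d1)
N(-d1) = 0.2804307483; N(-d2) = 0.3776865685; sqrt(T) = 0.5000000000
Term 1 = -26.5000 * 1.0000000000 * 0.3368741274 * 0.5400 / (2 * 0.5000000000) = -4.8206687631
Term 2 = 0.0170 * 23.5900 * 0.9957590185 * 0.3776865685 = 0.1508212901
Term 3 = 0 (no dividend yield, q = 0)
Theta = -4.8206687631 + (0.1508212901) + (0.0000000000) = -4.669847

Answer: Theta = -4.669847


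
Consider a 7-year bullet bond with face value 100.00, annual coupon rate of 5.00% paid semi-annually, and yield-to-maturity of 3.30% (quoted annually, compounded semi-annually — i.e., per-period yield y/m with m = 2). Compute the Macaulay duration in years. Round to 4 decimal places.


Answer: Macaulay duration = 6.0506 years

Derivation:
Coupon per period c = face * coupon_rate / m = 2.500000
Periods per year m = 2; per-period yield y/m = 0.016500
Number of cashflows N = 14
Cashflows (t years, CF_t, discount factor 1/(1+y/m)^(m*t), PV):
  t = 0.5000: CF_t = 2.500000, DF = 0.983768, PV = 2.459420
  t = 1.0000: CF_t = 2.500000, DF = 0.967799, PV = 2.419498
  t = 1.5000: CF_t = 2.500000, DF = 0.952090, PV = 2.380224
  t = 2.0000: CF_t = 2.500000, DF = 0.936635, PV = 2.341588
  t = 2.5000: CF_t = 2.500000, DF = 0.921432, PV = 2.303579
  t = 3.0000: CF_t = 2.500000, DF = 0.906475, PV = 2.266187
  t = 3.5000: CF_t = 2.500000, DF = 0.891761, PV = 2.229402
  t = 4.0000: CF_t = 2.500000, DF = 0.877285, PV = 2.193214
  t = 4.5000: CF_t = 2.500000, DF = 0.863045, PV = 2.157613
  t = 5.0000: CF_t = 2.500000, DF = 0.849036, PV = 2.122590
  t = 5.5000: CF_t = 2.500000, DF = 0.835254, PV = 2.088136
  t = 6.0000: CF_t = 2.500000, DF = 0.821696, PV = 2.054241
  t = 6.5000: CF_t = 2.500000, DF = 0.808359, PV = 2.020896
  t = 7.0000: CF_t = 102.500000, DF = 0.795237, PV = 81.511804
Price P = sum_t PV_t = 110.548391
Macaulay numerator sum_t t * PV_t:
  t * PV_t at t = 0.5000: 1.229710
  t * PV_t at t = 1.0000: 2.419498
  t * PV_t at t = 1.5000: 3.570336
  t * PV_t at t = 2.0000: 4.683176
  t * PV_t at t = 2.5000: 5.758947
  t * PV_t at t = 3.0000: 6.798560
  t * PV_t at t = 3.5000: 7.802906
  t * PV_t at t = 4.0000: 8.772855
  t * PV_t at t = 4.5000: 9.709259
  t * PV_t at t = 5.0000: 10.612952
  t * PV_t at t = 5.5000: 11.484748
  t * PV_t at t = 6.0000: 12.325447
  t * PV_t at t = 6.5000: 13.135826
  t * PV_t at t = 7.0000: 570.582626
Macaulay duration D = (sum_t t * PV_t) / P = 668.886846 / 110.548391 = 6.050625


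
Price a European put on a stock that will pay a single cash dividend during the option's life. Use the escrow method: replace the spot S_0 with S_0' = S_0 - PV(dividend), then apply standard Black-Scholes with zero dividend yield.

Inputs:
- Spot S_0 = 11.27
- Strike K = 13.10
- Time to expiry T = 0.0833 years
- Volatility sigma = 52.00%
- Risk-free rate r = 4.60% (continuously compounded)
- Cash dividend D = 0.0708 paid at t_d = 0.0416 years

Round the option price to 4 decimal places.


Answer: Price = 1.9961

Derivation:
PV(D) = D * exp(-r * t_d) = 0.0708 * 0.99808823 = 0.07066465
S_0' = S_0 - PV(D) = 11.2700 - 0.07066465 = 11.19933535
d1 = (ln(S_0'/K) + (r + sigma^2/2)*T) / (sigma*sqrt(T)) = -0.94391558
d2 = d1 - sigma*sqrt(T) = -1.09399663
exp(-rT) = 0.99617553
N(-d1) = 0.82739361; N(-d2) = 0.86302177
P = K * exp(-rT) * N(-d2) - S_0' * N(-d1) = 13.1000 * 0.99617553 * 0.86302177 - 11.19933535 * 0.82739361 = 1.9961


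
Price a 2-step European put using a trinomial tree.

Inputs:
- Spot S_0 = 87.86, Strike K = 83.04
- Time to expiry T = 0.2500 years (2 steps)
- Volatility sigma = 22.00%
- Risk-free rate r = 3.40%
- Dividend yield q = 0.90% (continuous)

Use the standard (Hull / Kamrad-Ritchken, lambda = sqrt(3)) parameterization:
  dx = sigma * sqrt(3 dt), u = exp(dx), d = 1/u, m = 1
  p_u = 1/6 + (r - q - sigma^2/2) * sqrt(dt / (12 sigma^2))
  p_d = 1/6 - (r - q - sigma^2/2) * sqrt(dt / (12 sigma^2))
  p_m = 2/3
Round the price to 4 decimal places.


Answer: Price = V(0,0) = 1.8118

Derivation:
dt = T/N = 0.125000; dx = sigma*sqrt(3*dt) = 0.134722
u = exp(dx) = 1.144219; d = 1/u = 0.873959
p_u = 0.167038, p_m = 0.666667, p_d = 0.166296
Discount per step: exp(-r*dt) = 0.995759
Stock lattice S(k, j) with j the centered position index:
  k=0: S(0,+0) = 87.8600
  k=1: S(1,-1) = 76.7860; S(1,+0) = 87.8600; S(1,+1) = 100.5310
  k=2: S(2,-2) = 67.1078; S(2,-1) = 76.7860; S(2,+0) = 87.8600; S(2,+1) = 100.5310; S(2,+2) = 115.0295
Terminal payoffs V(N, j) = max(K - S_T, 0):
  V(2,-2) = 15.932167; V(2,-1) = 6.253972; V(2,+0) = 0.000000; V(2,+1) = 0.000000; V(2,+2) = 0.000000
Backward induction: V(k, j) = exp(-r*dt) * [p_u * V(k+1, j+1) + p_m * V(k+1, j) + p_d * V(k+1, j-1)]
  V(1,-1) = exp(-r*dt) * [p_u*0.000000 + p_m*6.253972 + p_d*15.932167] = 6.789844
  V(1,+0) = exp(-r*dt) * [p_u*0.000000 + p_m*0.000000 + p_d*6.253972] = 1.035597
  V(1,+1) = exp(-r*dt) * [p_u*0.000000 + p_m*0.000000 + p_d*0.000000] = 0.000000
  V(0,+0) = exp(-r*dt) * [p_u*0.000000 + p_m*1.035597 + p_d*6.789844] = 1.811802


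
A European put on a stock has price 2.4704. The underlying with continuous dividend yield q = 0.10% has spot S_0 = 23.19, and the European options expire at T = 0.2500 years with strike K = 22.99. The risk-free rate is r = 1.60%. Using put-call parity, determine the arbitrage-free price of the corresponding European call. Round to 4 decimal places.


Answer: Call price = 2.7564

Derivation:
Put-call parity: C - P = S_0 * exp(-qT) - K * exp(-rT).
S_0 * exp(-qT) = 23.1900 * 0.99975003 = 23.18420322
K * exp(-rT) = 22.9900 * 0.99600799 = 22.89822368
C = P + S*exp(-qT) - K*exp(-rT)
C = 2.4704 + 23.18420322 - 22.89822368 = 2.7564


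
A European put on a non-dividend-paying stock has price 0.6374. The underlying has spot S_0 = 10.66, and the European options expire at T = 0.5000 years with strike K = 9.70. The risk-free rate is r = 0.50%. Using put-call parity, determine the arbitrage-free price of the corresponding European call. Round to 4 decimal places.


Put-call parity: C - P = S_0 * exp(-qT) - K * exp(-rT).
S_0 * exp(-qT) = 10.6600 * 1.00000000 = 10.66000000
K * exp(-rT) = 9.7000 * 0.99750312 = 9.67578029
C = P + S*exp(-qT) - K*exp(-rT)
C = 0.6374 + 10.66000000 - 9.67578029 = 1.6216

Answer: Call price = 1.6216


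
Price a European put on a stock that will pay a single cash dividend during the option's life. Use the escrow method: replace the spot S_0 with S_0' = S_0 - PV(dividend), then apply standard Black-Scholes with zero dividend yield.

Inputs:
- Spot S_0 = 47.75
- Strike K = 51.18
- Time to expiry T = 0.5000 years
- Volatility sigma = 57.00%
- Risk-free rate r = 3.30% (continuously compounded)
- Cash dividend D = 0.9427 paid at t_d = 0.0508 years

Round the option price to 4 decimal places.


Answer: Price = 9.6493

Derivation:
PV(D) = D * exp(-r * t_d) = 0.9427 * 0.99832500 = 0.94112098
S_0' = S_0 - PV(D) = 47.7500 - 0.94112098 = 46.80887902
d1 = (ln(S_0'/K) + (r + sigma^2/2)*T) / (sigma*sqrt(T)) = 0.02096281
d2 = d1 - sigma*sqrt(T) = -0.38208806
exp(-rT) = 0.98363538
N(-d1) = 0.49163766; N(-d2) = 0.64880198
P = K * exp(-rT) * N(-d2) - S_0' * N(-d1) = 51.1800 * 0.98363538 * 0.64880198 - 46.80887902 * 0.49163766 = 9.6493


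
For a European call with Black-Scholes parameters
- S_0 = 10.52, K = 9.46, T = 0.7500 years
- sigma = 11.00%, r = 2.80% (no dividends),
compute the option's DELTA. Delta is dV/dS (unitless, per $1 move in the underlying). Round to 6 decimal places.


Answer: Delta = 0.916659

Derivation:
d1 = 1.3829462494; d2 = 1.2876834550
phi(d1) = 0.1533229654; exp(-qT) = 1.0000000000; exp(-rT) = 0.9792189646
N(d1) = 0.9166593262
Delta = exp(-qT) * N(d1) = 1.0000000000 * 0.9166593262 = 0.916659


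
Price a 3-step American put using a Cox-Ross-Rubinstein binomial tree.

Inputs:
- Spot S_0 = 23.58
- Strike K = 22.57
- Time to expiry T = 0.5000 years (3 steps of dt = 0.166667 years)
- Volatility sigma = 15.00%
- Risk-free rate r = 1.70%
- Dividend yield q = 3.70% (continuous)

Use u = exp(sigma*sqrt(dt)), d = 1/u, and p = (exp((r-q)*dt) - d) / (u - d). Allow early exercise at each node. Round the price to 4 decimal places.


Answer: Price = V(0,0) = 0.6229

Derivation:
dt = T/N = 0.166667
u = exp(sigma*sqrt(dt)) = 1.063151; d = 1/u = 0.940600
p = (exp((r-q)*dt) - d) / (u - d) = 0.457541
Discount per step: exp(-r*dt) = 0.997171
Stock lattice S(k, i) with i counting down-moves:
  k=0: S(0,0) = 23.5800
  k=1: S(1,0) = 25.0691; S(1,1) = 22.1793
  k=2: S(2,0) = 26.6522; S(2,1) = 23.5800; S(2,2) = 20.8619
  k=3: S(3,0) = 28.3354; S(3,1) = 25.0691; S(3,2) = 22.1793; S(3,3) = 19.6227
Terminal payoffs V(N, i) = max(K - S_T, 0):
  V(3,0) = 0.000000; V(3,1) = 0.000000; V(3,2) = 0.390651; V(3,3) = 2.947298
Backward induction: V(k, i) = exp(-r*dt) * [p * V(k+1, i) + (1-p) * V(k+1, i+1)]; then take max(V_cont, immediate exercise) for American.
  V(2,0) = exp(-r*dt) * [p*0.000000 + (1-p)*0.000000] = 0.000000; exercise = 0.000000; V(2,0) = max -> 0.000000
  V(2,1) = exp(-r*dt) * [p*0.000000 + (1-p)*0.390651] = 0.211312; exercise = 0.000000; V(2,1) = max -> 0.211312
  V(2,2) = exp(-r*dt) * [p*0.390651 + (1-p)*2.947298] = 1.772497; exercise = 1.708103; V(2,2) = max -> 1.772497
  V(1,0) = exp(-r*dt) * [p*0.000000 + (1-p)*0.211312] = 0.114304; exercise = 0.000000; V(1,0) = max -> 0.114304
  V(1,1) = exp(-r*dt) * [p*0.211312 + (1-p)*1.772497] = 1.055197; exercise = 0.390651; V(1,1) = max -> 1.055197
  V(0,0) = exp(-r*dt) * [p*0.114304 + (1-p)*1.055197] = 0.622932; exercise = 0.000000; V(0,0) = max -> 0.622932


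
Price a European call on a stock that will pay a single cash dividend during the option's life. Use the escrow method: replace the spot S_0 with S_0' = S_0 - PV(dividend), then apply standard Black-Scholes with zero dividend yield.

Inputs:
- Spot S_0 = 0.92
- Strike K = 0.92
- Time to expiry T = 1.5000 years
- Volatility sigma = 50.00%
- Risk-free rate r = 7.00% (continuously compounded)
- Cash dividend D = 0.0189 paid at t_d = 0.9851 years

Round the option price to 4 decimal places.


Answer: Price = 0.2471

Derivation:
PV(D) = D * exp(-r * t_d) = 0.0189 * 0.93336681 = 0.01764063
S_0' = S_0 - PV(D) = 0.9200 - 0.01764063 = 0.90235937
d1 = (ln(S_0'/K) + (r + sigma^2/2)*T) / (sigma*sqrt(T)) = 0.44603442
d2 = d1 - sigma*sqrt(T) = -0.16633802
exp(-rT) = 0.90032452
N(d1) = 0.67221381; N(d2) = 0.43394547
C = S_0' * N(d1) - K * exp(-rT) * N(d2) = 0.90235937 * 0.67221381 - 0.9200 * 0.90032452 * 0.43394547 = 0.2471


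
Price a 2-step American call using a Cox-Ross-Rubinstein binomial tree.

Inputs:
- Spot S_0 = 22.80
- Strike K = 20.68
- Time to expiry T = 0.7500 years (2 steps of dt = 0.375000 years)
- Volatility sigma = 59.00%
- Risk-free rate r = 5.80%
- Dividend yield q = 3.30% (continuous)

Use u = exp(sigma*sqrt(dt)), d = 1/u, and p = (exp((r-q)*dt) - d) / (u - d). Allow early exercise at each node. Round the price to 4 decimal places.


Answer: Price = V(0,0) = 5.5022

Derivation:
dt = T/N = 0.375000
u = exp(sigma*sqrt(dt)) = 1.435194; d = 1/u = 0.696770
p = (exp((r-q)*dt) - d) / (u - d) = 0.423401
Discount per step: exp(-r*dt) = 0.978485
Stock lattice S(k, i) with i counting down-moves:
  k=0: S(0,0) = 22.8000
  k=1: S(1,0) = 32.7224; S(1,1) = 15.8864
  k=2: S(2,0) = 46.9630; S(2,1) = 22.8000; S(2,2) = 11.0691
Terminal payoffs V(N, i) = max(S_T - K, 0):
  V(2,0) = 26.282998; V(2,1) = 2.120000; V(2,2) = 0.000000
Backward induction: V(k, i) = exp(-r*dt) * [p * V(k+1, i) + (1-p) * V(k+1, i+1)]; then take max(V_cont, immediate exercise) for American.
  V(1,0) = exp(-r*dt) * [p*26.282998 + (1-p)*2.120000] = 12.084903; exercise = 12.042414; V(1,0) = max -> 12.084903
  V(1,1) = exp(-r*dt) * [p*2.120000 + (1-p)*0.000000] = 0.878297; exercise = 0.000000; V(1,1) = max -> 0.878297
  V(0,0) = exp(-r*dt) * [p*12.084903 + (1-p)*0.878297] = 5.502197; exercise = 2.120000; V(0,0) = max -> 5.502197


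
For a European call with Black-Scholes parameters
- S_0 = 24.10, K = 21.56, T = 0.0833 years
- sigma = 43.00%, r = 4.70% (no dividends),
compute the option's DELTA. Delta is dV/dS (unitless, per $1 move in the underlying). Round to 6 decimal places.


d1 = 0.9909979811; d2 = 0.8668925017
phi(d1) = 0.2441488906; exp(-qT) = 1.0000000000; exp(-rT) = 0.9960925540
N(d1) = 0.8391567169
Delta = exp(-qT) * N(d1) = 1.0000000000 * 0.8391567169 = 0.839157

Answer: Delta = 0.839157


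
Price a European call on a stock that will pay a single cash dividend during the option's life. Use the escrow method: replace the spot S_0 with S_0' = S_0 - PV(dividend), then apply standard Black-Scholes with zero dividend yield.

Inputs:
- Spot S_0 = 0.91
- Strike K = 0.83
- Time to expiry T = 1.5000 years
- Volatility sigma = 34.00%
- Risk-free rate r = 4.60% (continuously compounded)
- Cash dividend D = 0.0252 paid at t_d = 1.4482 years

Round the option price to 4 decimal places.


Answer: Price = 0.1999

Derivation:
PV(D) = D * exp(-r * t_d) = 0.0252 * 0.93555326 = 0.02357594
S_0' = S_0 - PV(D) = 0.9100 - 0.02357594 = 0.88642406
d1 = (ln(S_0'/K) + (r + sigma^2/2)*T) / (sigma*sqrt(T)) = 0.53185088
d2 = d1 - sigma*sqrt(T) = 0.11543762
exp(-rT) = 0.93332668
N(d1) = 0.70258536; N(d2) = 0.54595087
C = S_0' * N(d1) - K * exp(-rT) * N(d2) = 0.88642406 * 0.70258536 - 0.8300 * 0.93332668 * 0.54595087 = 0.1999


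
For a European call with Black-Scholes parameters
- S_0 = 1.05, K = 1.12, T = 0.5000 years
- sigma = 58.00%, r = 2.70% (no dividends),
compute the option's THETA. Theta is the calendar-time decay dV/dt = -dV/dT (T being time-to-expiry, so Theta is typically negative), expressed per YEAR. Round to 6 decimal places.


Answer: Theta = -0.182304

Derivation:
d1 = 0.0806137790; d2 = -0.3295081541
phi(d1) = 0.3976481047; exp(-qT) = 1.0000000000; exp(-rT) = 0.9865907163
Theta = -S*exp(-qT)*phi(d1)*sigma/(2*sqrt(T)) - r*K*exp(-rT)*N(d2) + q*S*exp(-qT)*N(d1)
N(d1) = 0.5321254461; N(d2) = 0.3708858158; sqrt(T) = 0.7071067812
Term 1 = -1.0500 * 1.0000000000 * 0.3976481047 * 0.5800 / (2 * 0.7071067812) = -0.1712384199
Term 2 = -0.0270 * 1.1200 * 0.9865907163 * 0.3708858158 = -0.0110651941
Term 3 = 0 (no dividend yield, q = 0)
Theta = -0.1712384199 + (-0.0110651941) + (0.0000000000) = -0.182304


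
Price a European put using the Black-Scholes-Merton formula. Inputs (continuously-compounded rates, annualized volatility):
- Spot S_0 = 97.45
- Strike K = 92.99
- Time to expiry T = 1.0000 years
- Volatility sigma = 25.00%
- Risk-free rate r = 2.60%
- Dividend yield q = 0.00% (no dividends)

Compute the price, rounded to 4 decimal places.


d1 = (ln(S/K) + (r - q + 0.5*sigma^2) * T) / (sigma * sqrt(T)) = 0.41638986
d2 = d1 - sigma * sqrt(T) = 0.16638986
exp(-rT) = 0.97433509; exp(-qT) = 1.00000000
P = K * exp(-rT) * N(-d2) - S_0 * exp(-qT) * N(-d1)
N(-d1) = 0.33856237; N(-d2) = 0.43392508
P = 92.9900 * 0.97433509 * 0.43392508 - 97.4500 * 1.00000000 * 0.33856237 = 6.3222

Answer: Price = 6.3222


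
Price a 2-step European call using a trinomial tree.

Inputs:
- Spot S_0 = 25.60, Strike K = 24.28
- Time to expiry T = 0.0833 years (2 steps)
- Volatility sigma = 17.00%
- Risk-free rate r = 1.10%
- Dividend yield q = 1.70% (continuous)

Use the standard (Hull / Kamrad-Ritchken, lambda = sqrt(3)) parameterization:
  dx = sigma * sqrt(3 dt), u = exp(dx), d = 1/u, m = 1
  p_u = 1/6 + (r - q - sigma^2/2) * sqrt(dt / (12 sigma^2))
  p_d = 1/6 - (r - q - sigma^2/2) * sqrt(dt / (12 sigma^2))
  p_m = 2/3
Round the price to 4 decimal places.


dt = T/N = 0.041650; dx = sigma*sqrt(3*dt) = 0.060092
u = exp(dx) = 1.061934; d = 1/u = 0.941678
p_u = 0.159580, p_m = 0.666667, p_d = 0.173754
Discount per step: exp(-r*dt) = 0.999542
Stock lattice S(k, j) with j the centered position index:
  k=0: S(0,+0) = 25.6000
  k=1: S(1,-1) = 24.1070; S(1,+0) = 25.6000; S(1,+1) = 27.1855
  k=2: S(2,-2) = 22.7010; S(2,-1) = 24.1070; S(2,+0) = 25.6000; S(2,+1) = 27.1855; S(2,+2) = 28.8692
Terminal payoffs V(N, j) = max(S_T - K, 0):
  V(2,-2) = 0.000000; V(2,-1) = 0.000000; V(2,+0) = 1.320000; V(2,+1) = 2.905518; V(2,+2) = 4.589234
Backward induction: V(k, j) = exp(-r*dt) * [p_u * V(k+1, j+1) + p_m * V(k+1, j) + p_d * V(k+1, j-1)]
  V(1,-1) = exp(-r*dt) * [p_u*1.320000 + p_m*0.000000 + p_d*0.000000] = 0.210549
  V(1,+0) = exp(-r*dt) * [p_u*2.905518 + p_m*1.320000 + p_d*0.000000] = 1.343046
  V(1,+1) = exp(-r*dt) * [p_u*4.589234 + p_m*2.905518 + p_d*1.320000] = 2.897388
  V(0,+0) = exp(-r*dt) * [p_u*2.897388 + p_m*1.343046 + p_d*0.210549] = 1.393673

Answer: Price = V(0,0) = 1.3937


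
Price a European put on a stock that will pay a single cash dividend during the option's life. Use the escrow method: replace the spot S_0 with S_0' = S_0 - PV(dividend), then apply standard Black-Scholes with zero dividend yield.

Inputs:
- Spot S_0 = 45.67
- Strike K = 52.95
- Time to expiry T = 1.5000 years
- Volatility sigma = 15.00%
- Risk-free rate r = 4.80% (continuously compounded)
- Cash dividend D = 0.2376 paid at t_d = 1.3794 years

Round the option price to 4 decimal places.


PV(D) = D * exp(-r * t_d) = 0.2376 * 0.93593317 = 0.22237772
S_0' = S_0 - PV(D) = 45.6700 - 0.22237772 = 45.44762228
d1 = (ln(S_0'/K) + (r + sigma^2/2)*T) / (sigma*sqrt(T)) = -0.34789595
d2 = d1 - sigma*sqrt(T) = -0.53160769
exp(-rT) = 0.93053090
N(-d1) = 0.63604084; N(-d2) = 0.70250113
P = K * exp(-rT) * N(-d2) - S_0' * N(-d1) = 52.9500 * 0.93053090 * 0.70250113 - 45.44762228 * 0.63604084 = 5.7068

Answer: Price = 5.7068


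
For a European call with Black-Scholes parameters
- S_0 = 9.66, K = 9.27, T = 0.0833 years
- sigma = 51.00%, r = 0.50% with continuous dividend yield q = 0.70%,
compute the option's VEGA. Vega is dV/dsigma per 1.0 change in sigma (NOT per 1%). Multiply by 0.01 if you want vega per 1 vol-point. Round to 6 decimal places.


d1 = 0.3524364222; d2 = 0.2052415514
phi(d1) = 0.3749193851; exp(-qT) = 0.9994170700; exp(-rT) = 0.9995835867
Vega = S * exp(-qT) * phi(d1) * sqrt(T) = 9.6600 * 0.9994170700 * 0.3749193851 * 0.2886173938 = 1.044682

Answer: Vega = 1.044682


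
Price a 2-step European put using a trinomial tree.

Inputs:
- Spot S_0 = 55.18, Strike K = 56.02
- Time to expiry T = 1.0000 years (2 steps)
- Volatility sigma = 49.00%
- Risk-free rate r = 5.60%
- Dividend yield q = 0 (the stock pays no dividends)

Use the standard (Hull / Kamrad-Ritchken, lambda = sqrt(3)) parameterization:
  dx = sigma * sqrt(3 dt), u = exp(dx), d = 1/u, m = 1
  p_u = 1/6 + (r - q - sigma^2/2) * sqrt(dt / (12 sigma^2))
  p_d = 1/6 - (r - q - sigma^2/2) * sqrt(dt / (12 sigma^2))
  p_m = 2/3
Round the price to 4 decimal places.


dt = T/N = 0.500000; dx = sigma*sqrt(3*dt) = 0.600125
u = exp(dx) = 1.822347; d = 1/u = 0.548743
p_u = 0.139985, p_m = 0.666667, p_d = 0.193349
Discount per step: exp(-r*dt) = 0.972388
Stock lattice S(k, j) with j the centered position index:
  k=0: S(0,+0) = 55.1800
  k=1: S(1,-1) = 30.2796; S(1,+0) = 55.1800; S(1,+1) = 100.5571
  k=2: S(2,-2) = 16.6157; S(2,-1) = 30.2796; S(2,+0) = 55.1800; S(2,+1) = 100.5571; S(2,+2) = 183.2499
Terminal payoffs V(N, j) = max(K - S_T, 0):
  V(2,-2) = 39.404257; V(2,-1) = 25.740359; V(2,+0) = 0.840000; V(2,+1) = 0.000000; V(2,+2) = 0.000000
Backward induction: V(k, j) = exp(-r*dt) * [p_u * V(k+1, j+1) + p_m * V(k+1, j) + p_d * V(k+1, j-1)]
  V(1,-1) = exp(-r*dt) * [p_u*0.840000 + p_m*25.740359 + p_d*39.404257] = 24.209149
  V(1,+0) = exp(-r*dt) * [p_u*0.000000 + p_m*0.840000 + p_d*25.740359] = 5.383981
  V(1,+1) = exp(-r*dt) * [p_u*0.000000 + p_m*0.000000 + p_d*0.840000] = 0.157928
  V(0,+0) = exp(-r*dt) * [p_u*0.157928 + p_m*5.383981 + p_d*24.209149] = 8.063271

Answer: Price = V(0,0) = 8.0633


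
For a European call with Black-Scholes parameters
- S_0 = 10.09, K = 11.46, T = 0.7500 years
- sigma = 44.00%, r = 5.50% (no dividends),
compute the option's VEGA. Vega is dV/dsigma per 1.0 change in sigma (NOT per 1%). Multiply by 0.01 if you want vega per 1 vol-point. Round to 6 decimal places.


d1 = -0.0353440108; d2 = -0.4163951884
phi(d1) = 0.3986931790; exp(-qT) = 1.0000000000; exp(-rT) = 0.9595892027
Vega = S * exp(-qT) * phi(d1) * sqrt(T) = 10.0900 * 1.0000000000 * 0.3986931790 * 0.8660254038 = 3.483859

Answer: Vega = 3.483859


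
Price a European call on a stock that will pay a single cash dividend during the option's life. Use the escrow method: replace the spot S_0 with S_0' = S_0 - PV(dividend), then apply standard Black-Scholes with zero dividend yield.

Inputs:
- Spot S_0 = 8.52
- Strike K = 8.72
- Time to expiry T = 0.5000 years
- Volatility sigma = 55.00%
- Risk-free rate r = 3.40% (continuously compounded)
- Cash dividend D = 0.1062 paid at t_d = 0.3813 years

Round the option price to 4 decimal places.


PV(D) = D * exp(-r * t_d) = 0.1062 * 0.98711947 = 0.10483209
S_0' = S_0 - PV(D) = 8.5200 - 0.10483209 = 8.41516791
d1 = (ln(S_0'/K) + (r + sigma^2/2)*T) / (sigma*sqrt(T)) = 0.14667077
d2 = d1 - sigma*sqrt(T) = -0.24223796
exp(-rT) = 0.98314368
N(d1) = 0.55830405; N(d2) = 0.40429789
C = S_0' * N(d1) - K * exp(-rT) * N(d2) = 8.41516791 * 0.55830405 - 8.7200 * 0.98314368 * 0.40429789 = 1.2322

Answer: Price = 1.2322


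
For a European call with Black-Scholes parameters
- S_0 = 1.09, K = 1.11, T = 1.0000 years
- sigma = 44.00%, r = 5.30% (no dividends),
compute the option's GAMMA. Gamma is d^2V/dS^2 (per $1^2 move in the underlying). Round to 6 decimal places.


d1 = 0.2991310930; d2 = -0.1408689070
phi(d1) = 0.3814871016; exp(-qT) = 1.0000000000; exp(-rT) = 0.9483800125
Gamma = exp(-qT) * phi(d1) / (S * sigma * sqrt(T)) = 1.0000000000 * 0.3814871016 / (1.0900 * 0.4400 * 1.0000000000) = 0.795428

Answer: Gamma = 0.795428


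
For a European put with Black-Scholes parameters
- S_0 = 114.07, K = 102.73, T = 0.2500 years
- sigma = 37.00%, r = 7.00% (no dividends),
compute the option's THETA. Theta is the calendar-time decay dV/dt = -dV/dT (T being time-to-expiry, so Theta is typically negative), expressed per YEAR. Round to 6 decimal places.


d1 = 0.7530843665; d2 = 0.5680843665
phi(d1) = 0.3004401945; exp(-qT) = 1.0000000000; exp(-rT) = 0.9826522357
Theta = -S*exp(-qT)*phi(d1)*sigma/(2*sqrt(T)) + r*K*exp(-rT)*N(-d2) - q*S*exp(-qT)*N(-d1)
N(-d1) = 0.2256996091; N(-d2) = 0.2849888413; sqrt(T) = 0.5000000000
Term 1 = -114.0700 * 1.0000000000 * 0.3004401945 * 0.3700 / (2 * 0.5000000000) = -12.6803488050
Term 2 = 0.0700 * 102.7300 * 0.9826522357 * 0.2849888413 = 2.0138310390
Term 3 = 0 (no dividend yield, q = 0)
Theta = -12.6803488050 + (2.0138310390) + (0.0000000000) = -10.666518

Answer: Theta = -10.666518


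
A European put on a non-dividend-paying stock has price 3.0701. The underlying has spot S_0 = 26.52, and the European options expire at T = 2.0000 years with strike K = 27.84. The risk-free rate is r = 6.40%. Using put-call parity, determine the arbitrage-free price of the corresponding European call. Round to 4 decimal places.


Answer: Call price = 5.0950

Derivation:
Put-call parity: C - P = S_0 * exp(-qT) - K * exp(-rT).
S_0 * exp(-qT) = 26.5200 * 1.00000000 = 26.52000000
K * exp(-rT) = 27.8400 * 0.87985338 = 24.49511808
C = P + S*exp(-qT) - K*exp(-rT)
C = 3.0701 + 26.52000000 - 24.49511808 = 5.0950


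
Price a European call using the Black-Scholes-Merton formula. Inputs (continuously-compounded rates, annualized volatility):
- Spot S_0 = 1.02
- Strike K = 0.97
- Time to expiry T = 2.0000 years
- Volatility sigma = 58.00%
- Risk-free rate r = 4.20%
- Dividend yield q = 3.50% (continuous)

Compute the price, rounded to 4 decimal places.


d1 = (ln(S/K) + (r - q + 0.5*sigma^2) * T) / (sigma * sqrt(T)) = 0.48846672
d2 = d1 - sigma * sqrt(T) = -0.33177714
exp(-rT) = 0.91943126; exp(-qT) = 0.93239382
C = S_0 * exp(-qT) * N(d1) - K * exp(-rT) * N(d2)
N(d1) = 0.68739036; N(d2) = 0.37002877
C = 1.0200 * 0.93239382 * 0.68739036 - 0.9700 * 0.91943126 * 0.37002877 = 0.3237

Answer: Price = 0.3237


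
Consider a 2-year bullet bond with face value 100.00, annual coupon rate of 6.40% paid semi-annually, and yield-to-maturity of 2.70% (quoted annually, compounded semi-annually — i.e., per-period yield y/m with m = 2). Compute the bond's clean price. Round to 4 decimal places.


Coupon per period c = face * coupon_rate / m = 3.200000
Periods per year m = 2; per-period yield y/m = 0.013500
Number of cashflows N = 4
Cashflows (t years, CF_t, discount factor 1/(1+y/m)^(m*t), PV):
  t = 0.5000: CF_t = 3.200000, DF = 0.986680, PV = 3.157375
  t = 1.0000: CF_t = 3.200000, DF = 0.973537, PV = 3.115319
  t = 1.5000: CF_t = 3.200000, DF = 0.960569, PV = 3.073822
  t = 2.0000: CF_t = 103.200000, DF = 0.947774, PV = 97.810321
Price P = sum_t PV_t = 107.156837

Answer: Price = 107.1568


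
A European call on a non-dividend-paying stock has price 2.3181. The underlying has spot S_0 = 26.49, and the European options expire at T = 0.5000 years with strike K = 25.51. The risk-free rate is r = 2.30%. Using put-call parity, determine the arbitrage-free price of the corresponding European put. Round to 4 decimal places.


Put-call parity: C - P = S_0 * exp(-qT) - K * exp(-rT).
S_0 * exp(-qT) = 26.4900 * 1.00000000 = 26.49000000
K * exp(-rT) = 25.5100 * 0.98856587 = 25.21831540
P = C - S*exp(-qT) + K*exp(-rT)
P = 2.3181 - 26.49000000 + 25.21831540 = 1.0464

Answer: Put price = 1.0464
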